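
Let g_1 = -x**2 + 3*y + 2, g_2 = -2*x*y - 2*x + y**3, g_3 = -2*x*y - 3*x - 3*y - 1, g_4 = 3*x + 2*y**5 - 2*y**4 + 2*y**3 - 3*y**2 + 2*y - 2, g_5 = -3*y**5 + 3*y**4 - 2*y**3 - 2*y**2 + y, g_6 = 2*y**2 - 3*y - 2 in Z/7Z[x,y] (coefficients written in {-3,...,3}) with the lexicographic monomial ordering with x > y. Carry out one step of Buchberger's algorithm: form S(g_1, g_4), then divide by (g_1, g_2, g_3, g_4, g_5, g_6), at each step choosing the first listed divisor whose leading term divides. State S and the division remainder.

S(g_1, g_4) = -3*x*y**5 + 3*x*y**4 - 3*x*y**3 + x*y**2 - 3*x*y + 3*x - 3*y - 2; remainder on division = 3*y + 1.

lcm(LM(g_1), LM(g_4)) = x**2.
S = (lcm/LT(g_1))·g_1 − (lcm/LT(g_4))·g_4 = -3*x*y**5 + 3*x*y**4 - 3*x*y**3 + x*y**2 - 3*x*y + 3*x - 3*y - 2.
Reduce S modulo (g_1, g_2, g_3, g_4, g_5, g_6) in that order:
  leading term x*y**5: subtract (-2*y**4)·g_2 from -3*x*y**5 + 3*x*y**4 - 3*x*y**3 + x*y**2 - 3*x*y + 3*x - 3*y - 2 → -x*y**4 - 3*x*y**3 + x*y**2 - 3*x*y + 3*x + 2*y**7 - 3*y - 2
  leading term x*y**4: subtract (-3*y**3)·g_2 from -x*y**4 - 3*x*y**3 + x*y**2 - 3*x*y + 3*x + 2*y**7 - 3*y - 2 → -2*x*y**3 + x*y**2 - 3*x*y + 3*x + 2*y**7 + 3*y**6 - 3*y - 2
  leading term x*y**3: subtract (y**2)·g_2 from -2*x*y**3 + x*y**2 - 3*x*y + 3*x + 2*y**7 + 3*y**6 - 3*y - 2 → 3*x*y**2 - 3*x*y + 3*x + 2*y**7 + 3*y**6 - y**5 - 3*y - 2
  leading term x*y**2: subtract (2*y)·g_2 from 3*x*y**2 - 3*x*y + 3*x + 2*y**7 + 3*y**6 - y**5 - 3*y - 2 → x*y + 3*x + 2*y**7 + 3*y**6 - y**5 - 2*y**4 - 3*y - 2
  leading term x*y: subtract (3)·g_2 from x*y + 3*x + 2*y**7 + 3*y**6 - y**5 - 2*y**4 - 3*y - 2 → 2*x + 2*y**7 + 3*y**6 - y**5 - 2*y**4 - 3*y**3 - 3*y - 2
  leading term x: subtract (3)·g_4 from 2*x + 2*y**7 + 3*y**6 - y**5 - 2*y**4 - 3*y**3 - 3*y - 2 → 2*y**7 + 3*y**6 - 3*y**4 - 2*y**3 + 2*y**2 - 2*y - 3
  leading term y**7: subtract (-3*y**2)·g_5 from 2*y**7 + 3*y**6 - 3*y**4 - 2*y**3 + 2*y**2 - 2*y - 3 → -2*y**6 + y**5 - 2*y**4 + y**3 + 2*y**2 - 2*y - 3
  leading term y**6: subtract (3*y)·g_5 from -2*y**6 + y**5 - 2*y**4 + y**3 + 2*y**2 - 2*y - 3 → -y**5 - 3*y**4 - y**2 - 2*y - 3
  leading term y**5: subtract (-2)·g_5 from -y**5 - 3*y**4 - y**2 - 2*y - 3 → 3*y**4 + 3*y**3 + 2*y**2 - 3
  leading term y**4: subtract (-2*y**2)·g_6 from 3*y**4 + 3*y**3 + 2*y**2 - 3 → -3*y**3 - 2*y**2 - 3
  leading term y**3: subtract (2*y)·g_6 from -3*y**3 - 2*y**2 - 3 → -3*y**2 - 3*y - 3
  leading term y**2: subtract (2)·g_6 from -3*y**2 - 3*y - 3 → 3*y + 1
  leading term y: no divisor's leading term divides it; move 3*y to the remainder.
  leading term 1: no divisor's leading term divides it; move 1 to the remainder.
The remainder 3*y + 1 is nonzero, so it would be added as the next basis element.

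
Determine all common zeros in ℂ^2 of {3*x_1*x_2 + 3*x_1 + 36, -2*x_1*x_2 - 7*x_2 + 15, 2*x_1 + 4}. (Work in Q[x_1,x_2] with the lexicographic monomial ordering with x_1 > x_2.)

Compute a lex Gröbner basis by Buchberger's algorithm.
f_1 = 3*x_1*x_2 + 3*x_1 + 36, LT = x_1*x_2.
f_2 = -2*x_1*x_2 - 7*x_2 + 15, LT = x_1*x_2.
f_3 = 2*x_1 + 4, LT = x_1.

S(f_1,f_2): lcm = x_1*x_2. S = x_1 - 7/2*x_2 + 39/2.
  leading term x_1: subtract (1/2)·f_3 from x_1 - 7/2*x_2 + 39/2 → -7/2*x_2 + 35/2
  leading term x_2: no divisor's leading term divides it; move -7/2*x_2 to the remainder.
  leading term 1: no divisor's leading term divides it; move 35/2 to the remainder.
  remainder -7/2*x_2 + 35/2 ≠ 0; add h_4 = -7/2*x_2 + 35/2 to the basis.

The other S-polynomials (S(f_1,f_3), S(f_2,f_3), S(f_1,h_4), S(f_2,h_4), S(f_3,h_4)) all reduce to 0 modulo the current basis, so we have a Gröbner basis.
Inter-reduce: drop elements whose leading term is divisible by another's, tail-reduce, and make monic.
Reduced Gröbner basis: {x_1 + 2, x_2 - 5}.

A lex Gröbner basis eliminates variables successively. Here x_2 - 5 depends only on x_2, with roots {5}; lifting each root through the earlier basis elements recovers the full solutions.
  x_2 = 5: the earlier basis element becomes x_1 + 2 = 0, giving x_1 = -2 — point (-2, 5).
Substituting each solution back into the original system confirms all equations vanish.

{(-2, 5)}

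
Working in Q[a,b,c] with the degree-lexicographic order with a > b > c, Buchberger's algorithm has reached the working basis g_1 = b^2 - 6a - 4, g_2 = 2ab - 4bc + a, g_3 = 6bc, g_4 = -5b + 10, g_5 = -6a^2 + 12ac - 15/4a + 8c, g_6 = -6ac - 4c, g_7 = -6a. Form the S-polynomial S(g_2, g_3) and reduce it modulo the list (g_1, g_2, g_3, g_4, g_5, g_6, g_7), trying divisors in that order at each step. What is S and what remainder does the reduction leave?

lcm(LM(g_2), LM(g_3)) = abc.
S = (lcm/LT(g_2))·g_2 − (lcm/LT(g_3))·g_3 = -2bc^2 + 1/2ac.
Reduce S modulo (g_1, g_2, g_3, g_4, g_5, g_6, g_7) in that order:
  leading term bc^2: subtract (-1/3c)·g_3 from -2bc^2 + 1/2ac → 1/2ac
  leading term ac: subtract (-1/12)·g_6 from 1/2ac → -1/3c
  leading term c: no divisor's leading term divides it; move -1/3c to the remainder.
The remainder -1/3c is nonzero, so it would be added as the next basis element.

S(g_2, g_3) = -2bc^2 + 1/2ac; remainder on division = -1/3c.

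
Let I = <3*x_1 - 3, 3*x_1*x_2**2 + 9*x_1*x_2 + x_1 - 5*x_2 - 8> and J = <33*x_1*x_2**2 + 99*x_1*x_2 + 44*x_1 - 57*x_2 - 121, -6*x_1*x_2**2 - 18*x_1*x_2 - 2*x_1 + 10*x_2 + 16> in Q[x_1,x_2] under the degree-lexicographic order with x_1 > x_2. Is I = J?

No, the ideals differ.

Two ideals are equal iff their reduced Gröbner bases coincide (the reduced basis is unique for a fixed ordering).
Buchberger on the first generating set:
f_1 = 3*x_1 - 3, LT = x_1.
f_2 = 3*x_1*x_2**2 + 9*x_1*x_2 + x_1 - 5*x_2 - 8, LT = x_1*x_2**2.

S(f_1,f_2): lcm = x_1*x_2**2. S = -3*x_1*x_2 - x_2**2 - 1/3*x_1 + 5/3*x_2 + 8/3.
  reduce S modulo (f_1, f_2):
  remainder -x_2**2 - 4/3*x_2 + 7/3 ≠ 0; add g_3 = -x_2**2 - 4/3*x_2 + 7/3 to the basis.

The other S-polynomials (S(f_1,g_3), S(f_2,g_3)) all reduce to 0 modulo the current basis, so we have a Gröbner basis.
Inter-reduce: drop elements whose leading term is divisible by another's, tail-reduce, and make monic.
Reduced Gröbner basis: {x_2**2 + 4/3*x_2 - 7/3, x_1 - 1}.

Buchberger on the second generating set:
h_1 = 33*x_1*x_2**2 + 99*x_1*x_2 + 44*x_1 - 57*x_2 - 121, LT = x_1*x_2**2.
h_2 = -6*x_1*x_2**2 - 18*x_1*x_2 - 2*x_1 + 10*x_2 + 16, LT = x_1*x_2**2.

S(h_1,h_2): lcm = x_1*x_2**2. S = x_1 - 2/33*x_2 - 1.
  reduce S modulo (h_1, h_2):
  remainder x_1 - 2/33*x_2 - 1 ≠ 0; add k_3 = x_1 - 2/33*x_2 - 1 to the basis.

S(h_1,k_3): lcm = x_1*x_2**2. S = 2/33*x_2**3 + 3*x_1*x_2 + x_2**2 + 4/3*x_1 - 19/11*x_2 - 11/3.
  reduce S modulo (h_1, h_2, k_3):
  remainder 2/33*x_2**3 + 13/11*x_2**2 + 134/99*x_2 - 7/3 ≠ 0; add k_4 = 2/33*x_2**3 + 13/11*x_2**2 + 134/99*x_2 - 7/3 to the basis.

The other S-polynomials (S(h_2,k_3), S(h_1,k_4), S(h_2,k_4), S(k_3,k_4)) all reduce to 0 modulo the current basis, so we have a Gröbner basis.
Inter-reduce: drop elements whose leading term is divisible by another's, tail-reduce, and make monic.
Reduced Gröbner basis: {x_2**3 + 39/2*x_2**2 + 67/3*x_2 - 77/2, x_1 - 2/33*x_2 - 1}.

These differ, so the ideals are not equal.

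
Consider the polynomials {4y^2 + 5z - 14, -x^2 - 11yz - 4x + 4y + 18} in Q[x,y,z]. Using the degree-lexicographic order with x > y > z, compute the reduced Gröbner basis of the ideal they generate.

f_1 = 4y^2 + 5z - 14, LT = y^2.
f_2 = -x^2 - 11yz - 4x + 4y + 18, LT = x^2.

S(f_1,f_2): leading monomials are coprime, so the S-polynomial reduces to 0 (Buchberger's first criterion).
Every S-polynomial of the final basis reduces to 0, so we have a Gröbner basis.

G = {x^2 + 11yz + 4x - 4y - 18, y^2 + 5/4z - 7/2}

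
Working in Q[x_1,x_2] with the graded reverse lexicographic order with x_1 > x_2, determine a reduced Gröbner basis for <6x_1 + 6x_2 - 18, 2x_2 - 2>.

G = {x_1 - 2, x_2 - 1}

f_1 = 6x_1 + 6x_2 - 18, LT = x_1.
f_2 = 2x_2 - 2, LT = x_2.

The S-polynomials (S(f_1,f_2)) all reduce to 0 modulo the current basis, so we have a Gröbner basis.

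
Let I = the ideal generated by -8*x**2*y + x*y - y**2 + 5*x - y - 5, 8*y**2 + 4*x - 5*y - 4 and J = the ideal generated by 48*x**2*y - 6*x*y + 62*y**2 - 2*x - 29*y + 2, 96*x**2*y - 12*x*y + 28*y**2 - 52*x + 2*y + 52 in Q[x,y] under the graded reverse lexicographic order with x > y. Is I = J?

Yes, the ideals are equal.

For a fixed monomial order, each ideal has a unique reduced Gröbner basis; comparing bases decides equality.
Buchberger on the first generating set:
f_1 = -8*x**2*y + x*y - y**2 + 5*x - y - 5, LT = x**2*y.
f_2 = 8*y**2 + 4*x - 5*y - 4, LT = y**2.

S(f_1,f_2): lcm = x**2*y**2. S = -1/2*x**3 + 5/8*x**2*y - 1/8*x*y**2 + 1/8*y**3 + 1/2*x**2 - 5/8*x*y + 1/8*y**2 + 5/8*y.
  leading term x**3: no divisor's leading term divides it; move -1/2*x**3 to the remainder.
  leading term x**2*y: subtract (-5/64)·f_1 from 5/8*x**2*y - 1/8*x*y**2 + 1/8*y**3 + 1/2*x**2 - 5/8*x*y + 1/8*y**2 + 5/8*y → -1/8*x*y**2 + 1/8*y**3 + 1/2*x**2 - 35/64*x*y + 3/64*y**2 + 25/64*x + 35/64*y - 25/64
  leading term x*y**2: subtract (-1/64*x)·f_2 from -1/8*x*y**2 + 1/8*y**3 + 1/2*x**2 - 35/64*x*y + 3/64*y**2 + 25/64*x + 35/64*y - 25/64 → 1/8*y**3 + 9/16*x**2 - 5/8*x*y + 3/64*y**2 + 21/64*x + 35/64*y - 25/64
  leading term y**3: subtract (1/64*y)·f_2 from 1/8*y**3 + 9/16*x**2 - 5/8*x*y + 3/64*y**2 + 21/64*x + 35/64*y - 25/64 → 9/16*x**2 - 11/16*x*y + 1/8*y**2 + 21/64*x + 39/64*y - 25/64
  leading term x**2: no divisor's leading term divides it; move 9/16*x**2 to the remainder.
  leading term x*y: no divisor's leading term divides it; move -11/16*x*y to the remainder.
  leading term y**2: subtract (1/64)·f_2 from 1/8*y**2 + 21/64*x + 39/64*y - 25/64 → 17/64*x + 11/16*y - 21/64
  leading term x: no divisor's leading term divides it; move 17/64*x to the remainder.
  leading term y: no divisor's leading term divides it; move 11/16*y to the remainder.
  leading term 1: no divisor's leading term divides it; move -21/64 to the remainder.
  remainder -1/2*x**3 + 9/16*x**2 - 11/16*x*y + 17/64*x + 11/16*y - 21/64 ≠ 0; add g_3 = -1/2*x**3 + 9/16*x**2 - 11/16*x*y + 17/64*x + 11/16*y - 21/64 to the basis.

The other S-polynomials (S(f_1,g_3), S(f_2,g_3)) all reduce to 0 modulo the current basis, so we have a Gröbner basis.
Inter-reduce: drop elements whose leading term is divisible by another's, tail-reduce, and make monic.
Reduced Gröbner basis: {x**3 - 9/8*x**2 + 11/8*x*y - 17/32*x - 11/8*y + 21/32, x**2*y - 1/8*x*y - 11/16*x + 13/64*y + 11/16, y**2 + 1/2*x - 5/8*y - 1/2}.

Buchberger on the second generating set:
h_1 = 48*x**2*y - 6*x*y + 62*y**2 - 2*x - 29*y + 2, LT = x**2*y.
h_2 = 96*x**2*y - 12*x*y + 28*y**2 - 52*x + 2*y + 52, LT = x**2*y.

S(h_1,h_2): lcm = x**2*y. S = y**2 + 1/2*x - 5/8*y - 1/2.
  leading term y**2: no divisor's leading term divides it; move y**2 to the remainder.
  leading term x: no divisor's leading term divides it; move 1/2*x to the remainder.
  leading term y: no divisor's leading term divides it; move -5/8*y to the remainder.
  leading term 1: no divisor's leading term divides it; move -1/2 to the remainder.
  remainder y**2 + 1/2*x - 5/8*y - 1/2 ≠ 0; add k_3 = y**2 + 1/2*x - 5/8*y - 1/2 to the basis.

S(h_1,k_3): lcm = x**2*y**2. S = -1/2*x**3 + 5/8*x**2*y - 1/8*x*y**2 + 31/24*y**3 + 1/2*x**2 - 1/24*x*y - 29/48*y**2 + 1/24*y.
  leading term x**3: no divisor's leading term divides it; move -1/2*x**3 to the remainder.
  leading term x**2*y: subtract (5/384)·h_1 from 5/8*x**2*y - 1/8*x*y**2 + 31/24*y**3 + 1/2*x**2 - 1/24*x*y - 29/48*y**2 + 1/24*y → -1/8*x*y**2 + 31/24*y**3 + 1/2*x**2 + 7/192*x*y - 271/192*y**2 + 5/192*x + 161/384*y - 5/192
  leading term x*y**2: subtract (-1/8*x)·k_3 from -1/8*x*y**2 + 31/24*y**3 + 1/2*x**2 + 7/192*x*y - 271/192*y**2 + 5/192*x + 161/384*y - 5/192 → 31/24*y**3 + 9/16*x**2 - 1/24*x*y - 271/192*y**2 - 7/192*x + 161/384*y - 5/192
  leading term y**3: subtract (31/24*y)·k_3 from 31/24*y**3 + 9/16*x**2 - 1/24*x*y - 271/192*y**2 - 7/192*x + 161/384*y - 5/192 → 9/16*x**2 - 11/16*x*y - 29/48*y**2 - 7/192*x + 409/384*y - 5/192
  leading term x**2: no divisor's leading term divides it; move 9/16*x**2 to the remainder.
  leading term x*y: no divisor's leading term divides it; move -11/16*x*y to the remainder.
  leading term y**2: subtract (-29/48)·k_3 from -29/48*y**2 - 7/192*x + 409/384*y - 5/192 → 17/64*x + 11/16*y - 21/64
  leading term x: no divisor's leading term divides it; move 17/64*x to the remainder.
  leading term y: no divisor's leading term divides it; move 11/16*y to the remainder.
  leading term 1: no divisor's leading term divides it; move -21/64 to the remainder.
  remainder -1/2*x**3 + 9/16*x**2 - 11/16*x*y + 17/64*x + 11/16*y - 21/64 ≠ 0; add k_4 = -1/2*x**3 + 9/16*x**2 - 11/16*x*y + 17/64*x + 11/16*y - 21/64 to the basis.

The other S-polynomials (S(h_2,k_3), S(h_1,k_4), S(h_2,k_4), S(k_3,k_4)) all reduce to 0 modulo the current basis, so we have a Gröbner basis.
Inter-reduce: drop elements whose leading term is divisible by another's, tail-reduce, and make monic.
Reduced Gröbner basis: {x**3 - 9/8*x**2 + 11/8*x*y - 17/32*x - 11/8*y + 21/32, x**2*y - 1/8*x*y - 11/16*x + 13/64*y + 11/16, y**2 + 1/2*x - 5/8*y - 1/2}.

The two bases agree; hence the ideals are identical.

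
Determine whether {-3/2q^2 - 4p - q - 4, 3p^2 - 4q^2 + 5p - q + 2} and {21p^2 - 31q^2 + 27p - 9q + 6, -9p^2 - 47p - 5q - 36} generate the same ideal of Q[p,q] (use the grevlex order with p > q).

Since reduced Gröbner bases are canonical representatives of ideals under a given ordering, it suffices to compute and compare them.
Buchberger on the first generating set:
f_1 = -3/2q^2 - 4p - q - 4, LT = q^2.
f_2 = 3p^2 - 4q^2 + 5p - q + 2, LT = p^2.

The S-polynomials (S(f_1,f_2)) all reduce to 0 modulo the current basis, so we have a Gröbner basis.
Inter-reduce: drop elements whose leading term is divisible by another's, tail-reduce, and make monic.
Reduced Gröbner basis: {p^2 + 47/9p + 5/9q + 38/9, q^2 + 8/3p + 2/3q + 8/3}.

Buchberger on the second generating set:
h_1 = 21p^2 - 31q^2 + 27p - 9q + 6, LT = p^2.
h_2 = -9p^2 - 47p - 5q - 36, LT = p^2.

S(h_1,h_2): lcm = p^2. S = -31/21q^2 - 248/63p - 62/63q - 26/7.
  leading term q^2: no divisor's leading term divides it; move -31/21q^2 to the remainder.
  leading term p: no divisor's leading term divides it; move -248/63p to the remainder.
  leading term q: no divisor's leading term divides it; move -62/63q to the remainder.
  leading term 1: no divisor's leading term divides it; move -26/7 to the remainder.
  remainder -31/21q^2 - 248/63p - 62/63q - 26/7 ≠ 0; add k_3 = -31/21q^2 - 248/63p - 62/63q - 26/7 to the basis.

The other S-polynomials (S(h_1,k_3), S(h_2,k_3)) all reduce to 0 modulo the current basis, so we have a Gröbner basis.
Inter-reduce: drop elements whose leading term is divisible by another's, tail-reduce, and make monic.
Reduced Gröbner basis: {p^2 + 47/9p + 5/9q + 4, q^2 + 8/3p + 2/3q + 78/31}.

Since the reduced bases disagree, the two ideals are not the same.
The same test decides containment: I ⊆ J iff every generator of I reduces to 0 modulo a Gröbner basis of J.

No, the ideals differ.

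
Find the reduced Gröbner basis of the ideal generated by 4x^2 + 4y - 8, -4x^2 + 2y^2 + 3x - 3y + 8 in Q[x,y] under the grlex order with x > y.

G = {x^2 + y - 2, y^2 + 3/2x + 1/2y}

f_1 = 4x^2 + 4y - 8, LT = x^2.
f_2 = -4x^2 + 2y^2 + 3x - 3y + 8, LT = x^2.

S(f_1,f_2): lcm = x^2. S = 1/2y^2 + 3/4x + 1/4y.
  reduce S modulo (f_1, f_2):
  remainder 1/2y^2 + 3/4x + 1/4y ≠ 0; add g_3 = 1/2y^2 + 3/4x + 1/4y to the basis.

The other S-polynomials (S(f_1,g_3), S(f_2,g_3)) all reduce to 0 modulo the current basis, so we have a Gröbner basis.
Inter-reduce: drop elements whose leading term is divisible by another's, tail-reduce, and make monic.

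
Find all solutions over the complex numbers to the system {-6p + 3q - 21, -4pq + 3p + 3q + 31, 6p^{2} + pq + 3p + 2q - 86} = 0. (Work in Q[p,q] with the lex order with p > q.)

{(-4, -1)}

Compute a lex Gröbner basis by Buchberger's algorithm.
f_1 = -6p + 3q - 21, LT = p.
f_2 = -4pq + 3p + 3q + 31, LT = pq.
f_3 = 6p^{2} + pq + 3p + 2q - 86, LT = p^{2}.

S(f_1,f_2): lcm = pq. S = \tfrac{3}{4}p - \tfrac{1}{2}q^{2} + \tfrac{17}{4}q + \tfrac{31}{4}.
  leading term p: subtract (-\tfrac{1}{8})·f_1 from \tfrac{3}{4}p - \tfrac{1}{2}q^{2} + \tfrac{17}{4}q + \tfrac{31}{4} → -\tfrac{1}{2}q^{2} + \tfrac{37}{8}q + \tfrac{41}{8}
  leading term q^{2}: no divisor's leading term divides it; move -\tfrac{1}{2}q^{2} to the remainder.
  leading term q: no divisor's leading term divides it; move \tfrac{37}{8}q to the remainder.
  leading term 1: no divisor's leading term divides it; move \tfrac{41}{8} to the remainder.
  remainder -\tfrac{1}{2}q^{2} + \tfrac{37}{8}q + \tfrac{41}{8} ≠ 0; add h_4 = -\tfrac{1}{2}q^{2} + \tfrac{37}{8}q + \tfrac{41}{8} to the basis.

S(f_1,f_3): lcm = p^{2}. S = -\tfrac{2}{3}pq + 3p - \tfrac{1}{3}q + \tfrac{43}{3}.
  leading term pq: subtract (\tfrac{1}{9}q)·f_1 from -\tfrac{2}{3}pq + 3p - \tfrac{1}{3}q + \tfrac{43}{3} → 3p - \tfrac{1}{3}q^{2} + 2q + \tfrac{43}{3}
  leading term p: subtract (-\tfrac{1}{2})·f_1 from 3p - \tfrac{1}{3}q^{2} + 2q + \tfrac{43}{3} → -\tfrac{1}{3}q^{2} + \tfrac{7}{2}q + \tfrac{23}{6}
  leading term q^{2}: subtract (\tfrac{2}{3})·h_4 from -\tfrac{1}{3}q^{2} + \tfrac{7}{2}q + \tfrac{23}{6} → \tfrac{5}{12}q + \tfrac{5}{12}
  leading term q: no divisor's leading term divides it; move \tfrac{5}{12}q to the remainder.
  leading term 1: no divisor's leading term divides it; move \tfrac{5}{12} to the remainder.
  remainder \tfrac{5}{12}q + \tfrac{5}{12} ≠ 0; add h_5 = \tfrac{5}{12}q + \tfrac{5}{12} to the basis.

The other S-polynomials (S(f_2,f_3), S(f_1,h_4), S(f_2,h_4), S(f_3,h_4), S(f_1,h_5), S(f_2,h_5), S(f_3,h_5), S(h_4,h_5)) all reduce to 0 modulo the current basis, so we have a Gröbner basis.
Inter-reduce: drop elements whose leading term is divisible by another's, tail-reduce, and make monic.
Reduced Gröbner basis: {p + 4, q + 1}.

The lex basis is triangular: the last element involves only q. Solving q + 1 = 0 gives q ∈ {-1}; substituting each value into the earlier elements determines the remaining variables.
  q = -1: the earlier basis element becomes p + 4 = 0, giving p = -4 — point (-4, -1).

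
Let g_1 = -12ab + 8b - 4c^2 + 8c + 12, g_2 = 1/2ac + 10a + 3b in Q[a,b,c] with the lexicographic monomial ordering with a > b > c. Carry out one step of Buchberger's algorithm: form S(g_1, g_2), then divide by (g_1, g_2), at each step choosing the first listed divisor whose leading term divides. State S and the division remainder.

lcm(LM(g_1), LM(g_2)) = abc.
S = (lcm/LT(g_1))·g_1 − (lcm/LT(g_2))·g_2 = -20ab - 6b^2 - 2/3bc + 1/3c^3 - 2/3c^2 - c.
Reduce S modulo (g_1, g_2) in that order:
  leading term ab: subtract (5/3)·g_1 from -20ab - 6b^2 - 2/3bc + 1/3c^3 - 2/3c^2 - c → -6b^2 - 2/3bc - 40/3b + 1/3c^3 + 6c^2 - 43/3c - 20
  leading term b^2: no divisor's leading term divides it; move -6b^2 to the remainder.
  leading term bc: no divisor's leading term divides it; move -2/3bc to the remainder.
  leading term b: no divisor's leading term divides it; move -40/3b to the remainder.
  leading term c^3: no divisor's leading term divides it; move 1/3c^3 to the remainder.
  leading term c^2: no divisor's leading term divides it; move 6c^2 to the remainder.
  leading term c: no divisor's leading term divides it; move -43/3c to the remainder.
  leading term 1: no divisor's leading term divides it; move -20 to the remainder.
The remainder -6b^2 - 2/3bc - 40/3b + 1/3c^3 + 6c^2 - 43/3c - 20 is nonzero, so it would be added as the next basis element.

S(g_1, g_2) = -20ab - 6b^2 - 2/3bc + 1/3c^3 - 2/3c^2 - c; remainder on division = -6b^2 - 2/3bc - 40/3b + 1/3c^3 + 6c^2 - 43/3c - 20.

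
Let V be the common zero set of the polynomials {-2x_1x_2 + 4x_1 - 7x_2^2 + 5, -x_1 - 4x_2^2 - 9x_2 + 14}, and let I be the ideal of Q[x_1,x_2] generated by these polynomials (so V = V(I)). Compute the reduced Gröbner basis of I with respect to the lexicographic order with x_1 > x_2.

G = {x_1 + 4x_2^2 + 9x_2 - 14, x_2^3 - 5/8x_2^2 - 8x_2 + 61/8}

The reduced Gröbner basis is the canonical form of the ideal for this ordering.

f_1 = -2x_1x_2 + 4x_1 - 7x_2^2 + 5, LT = x_1x_2.
f_2 = -x_1 - 4x_2^2 - 9x_2 + 14, LT = x_1.

S(f_1,f_2): lcm = x_1x_2. S = -2x_1 - 4x_2^3 - 11/2x_2^2 + 14x_2 - 5/2.
  leading term x_1: subtract (2)·f_2 from -2x_1 - 4x_2^3 - 11/2x_2^2 + 14x_2 - 5/2 → -4x_2^3 + 5/2x_2^2 + 32x_2 - 61/2
  leading term x_2^3: no divisor's leading term divides it; move -4x_2^3 to the remainder.
  leading term x_2^2: no divisor's leading term divides it; move 5/2x_2^2 to the remainder.
  leading term x_2: no divisor's leading term divides it; move 32x_2 to the remainder.
  leading term 1: no divisor's leading term divides it; move -61/2 to the remainder.
  remainder -4x_2^3 + 5/2x_2^2 + 32x_2 - 61/2 ≠ 0; add g_3 = -4x_2^3 + 5/2x_2^2 + 32x_2 - 61/2 to the basis.

The other S-polynomials (S(f_1,g_3), S(f_2,g_3)) all reduce to 0 modulo the current basis, so we have a Gröbner basis.
Inter-reduce: drop elements whose leading term is divisible by another's, tail-reduce, and make monic.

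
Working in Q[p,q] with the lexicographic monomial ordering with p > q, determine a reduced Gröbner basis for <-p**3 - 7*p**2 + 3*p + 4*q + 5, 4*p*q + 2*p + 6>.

f_1 = -p**3 - 7*p**2 + 3*p + 4*q + 5, LT = p**3.
f_2 = 4*p*q + 2*p + 6, LT = p*q.

S(f_1,f_2): lcm = p**3*q. S = -1/2*p**3 + 7*p**2*q - 3/2*p**2 - 3*p*q - 4*q**2 - 5*q.
  reduce S modulo (f_1, f_2):
  remainder -3/2*p**2 - 21/2*p - 4*q**2 - 7*q + 2 ≠ 0; add g_3 = -3/2*p**2 - 21/2*p - 4*q**2 - 7*q + 2 to the basis.

S(f_2,g_3): lcm = p**2*q. S = 1/2*p**2 - 7*p*q + 3/2*p - 8/3*q**3 - 14/3*q**2 + 4/3*q.
  reduce S modulo (f_1, f_2, g_3):
  remainder 3/2*p - 8/3*q**3 - 6*q**2 - q + 67/6 ≠ 0; add g_4 = 3/2*p - 8/3*q**3 - 6*q**2 - q + 67/6 to the basis.

S(f_2,g_4): lcm = p*q. S = 1/2*p + 16/9*q**4 + 4*q**3 + 2/3*q**2 - 67/9*q + 3/2.
  reduce S modulo (f_1, f_2, g_3, g_4):
  remainder 16/9*q**4 + 44/9*q**3 + 8/3*q**2 - 64/9*q - 20/9 ≠ 0; add g_5 = 16/9*q**4 + 44/9*q**3 + 8/3*q**2 - 64/9*q - 20/9 to the basis.

The other S-polynomials (S(f_1,g_3), S(f_1,g_4), S(g_3,g_4), S(f_1,g_5), S(f_2,g_5), S(g_3,g_5), S(g_4,g_5)) all reduce to 0 modulo the current basis, so we have a Gröbner basis.
Inter-reduce: drop elements whose leading term is divisible by another's, tail-reduce, and make monic.

G = {p - 16/9*q**3 - 4*q**2 - 2/3*q + 67/9, q**4 + 11/4*q**3 + 3/2*q**2 - 4*q - 5/4}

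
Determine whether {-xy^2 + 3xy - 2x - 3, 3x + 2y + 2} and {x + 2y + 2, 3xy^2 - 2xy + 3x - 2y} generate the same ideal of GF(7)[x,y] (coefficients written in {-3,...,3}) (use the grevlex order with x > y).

Two ideals are equal iff their reduced Gröbner bases coincide (the reduced basis is unique for a fixed ordering).
Buchberger on the first generating set:
f_1 = -xy^2 + 3xy - 2x - 3, LT = xy^2.
f_2 = 3x + 2y + 2, LT = x.

S(f_1,f_2): lcm = xy^2. S = -3y^3 - 3xy - 3y^2 + 2x + 3.
  reduce S modulo (f_1, f_2):
  remainder -3y^3 - y^2 + 3y - 3 ≠ 0; add g_3 = -3y^3 - y^2 + 3y - 3 to the basis.

The other S-polynomials (S(f_1,g_3), S(f_2,g_3)) all reduce to 0 modulo the current basis, so we have a Gröbner basis.
Inter-reduce: drop elements whose leading term is divisible by another's, tail-reduce, and make monic.
Reduced Gröbner basis: {y^3 - 2y^2 - y + 1, x + 3y + 3}.

Buchberger on the second generating set:
h_1 = x + 2y + 2, LT = x.
h_2 = 3xy^2 - 2xy + 3x - 2y, LT = xy^2.

S(h_1,h_2): lcm = xy^2. S = 2y^3 + 3xy + 2y^2 - x + 3y.
  reduce S modulo (h_1, h_2):
  remainder 2y^3 + 3y^2 - y + 2 ≠ 0; add k_3 = 2y^3 + 3y^2 - y + 2 to the basis.

The other S-polynomials (S(h_1,k_3), S(h_2,k_3)) all reduce to 0 modulo the current basis, so we have a Gröbner basis.
Inter-reduce: drop elements whose leading term is divisible by another's, tail-reduce, and make monic.
Reduced Gröbner basis: {y^3 - 2y^2 + 3y + 1, x + 2y + 2}.

The bases are distinct; the ideals are different.

No, the ideals differ.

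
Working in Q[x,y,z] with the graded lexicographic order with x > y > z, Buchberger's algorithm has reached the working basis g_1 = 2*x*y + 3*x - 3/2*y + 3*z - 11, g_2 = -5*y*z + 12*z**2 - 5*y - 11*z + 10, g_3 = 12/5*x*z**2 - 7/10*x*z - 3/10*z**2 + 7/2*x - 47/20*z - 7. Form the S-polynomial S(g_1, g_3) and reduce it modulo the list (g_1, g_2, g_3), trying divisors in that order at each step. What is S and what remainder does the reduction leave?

lcm(LM(g_1), LM(g_3)) = x*y*z**2.
S = (lcm/LT(g_1))·g_1 − (lcm/LT(g_3))·g_3 = 7/24*x*y*z + 3/2*x*z**2 - 5/8*y*z**2 + 3/2*z**3 - 35/24*x*y + 47/48*y*z - 11/2*z**2 + 35/12*y.
Reduce S modulo (g_1, g_2, g_3) in that order:
  leading term x*y*z: subtract (7/48*z)·g_1 from 7/24*x*y*z + 3/2*x*z**2 - 5/8*y*z**2 + 3/2*z**3 - 35/24*x*y + 47/48*y*z - 11/2*z**2 + 35/12*y → 3/2*x*z**2 - 5/8*y*z**2 + 3/2*z**3 - 35/24*x*y - 7/16*x*z + 115/96*y*z - 95/16*z**2 + 35/12*y + 77/48*z
  leading term x*z**2: subtract (5/8)·g_3 from 3/2*x*z**2 - 5/8*y*z**2 + 3/2*z**3 - 35/24*x*y - 7/16*x*z + 115/96*y*z - 95/16*z**2 + 35/12*y + 77/48*z → -5/8*y*z**2 + 3/2*z**3 - 35/24*x*y + 115/96*y*z - 23/4*z**2 - 35/16*x + 35/12*y + 295/96*z + 35/8
  leading term y*z**2: subtract (1/8*z)·g_2 from -5/8*y*z**2 + 3/2*z**3 - 35/24*x*y + 115/96*y*z - 23/4*z**2 - 35/16*x + 35/12*y + 295/96*z + 35/8 → -35/24*x*y + 175/96*y*z - 35/8*z**2 - 35/16*x + 35/12*y + 175/96*z + 35/8
  leading term x*y: subtract (-35/48)·g_1 from -35/24*x*y + 175/96*y*z - 35/8*z**2 - 35/16*x + 35/12*y + 175/96*z + 35/8 → 175/96*y*z - 35/8*z**2 + 175/96*y + 385/96*z - 175/48
  leading term y*z: subtract (-35/96)·g_2 from 175/96*y*z - 35/8*z**2 + 175/96*y + 385/96*z - 175/48 → 0
The remainder is 0, so this S-polynomial contributes no new basis element.

S(g_1, g_3) = 7/24*x*y*z + 3/2*x*z**2 - 5/8*y*z**2 + 3/2*z**3 - 35/24*x*y + 47/48*y*z - 11/2*z**2 + 35/12*y; remainder on division = 0.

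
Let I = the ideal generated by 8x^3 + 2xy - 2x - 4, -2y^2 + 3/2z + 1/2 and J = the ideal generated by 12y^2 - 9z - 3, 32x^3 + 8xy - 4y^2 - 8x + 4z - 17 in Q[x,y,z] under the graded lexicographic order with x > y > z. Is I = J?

No, the ideals differ.

Equality of ideals is decidable: compute both reduced Gröbner bases (unique for the ordering) and check whether they agree.
Buchberger on the first generating set:
f_1 = 8x^3 + 2xy - 2x - 4, LT = x^3.
f_2 = -2y^2 + 3/2z + 1/2, LT = y^2.

S(f_1,f_2): leading monomials are coprime, so the S-polynomial reduces to 0 (Buchberger's first criterion).
Every S-polynomial of the final basis reduces to 0, so we have a Gröbner basis.
Inter-reduce: drop elements whose leading term is divisible by another's, tail-reduce, and make monic.
Reduced Gröbner basis: {x^3 + 1/4xy - 1/4x - 1/2, y^2 - 3/4z - 1/4}.

Buchberger on the second generating set:
h_1 = 12y^2 - 9z - 3, LT = y^2.
h_2 = 32x^3 + 8xy - 4y^2 - 8x + 4z - 17, LT = x^3.

S(h_1,h_2): leading monomials are coprime, so the S-polynomial reduces to 0 (Buchberger's first criterion).
Every S-polynomial of the final basis reduces to 0, so we have a Gröbner basis.
Inter-reduce: drop elements whose leading term is divisible by another's, tail-reduce, and make monic.
Reduced Gröbner basis: {x^3 + 1/4xy - 1/4x + 1/32z - 9/16, y^2 - 3/4z - 1/4}.

Since the reduced bases disagree, the two ideals are not the same.
The choice of monomial ordering does not affect the verdict — as long as both bases are computed under the same ordering, their equality decides ideal equality.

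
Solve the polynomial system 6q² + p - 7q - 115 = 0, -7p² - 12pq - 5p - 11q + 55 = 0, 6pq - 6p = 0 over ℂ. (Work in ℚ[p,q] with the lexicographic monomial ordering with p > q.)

Compute a lex Gröbner basis by Buchberger's algorithm.
f_1 = p + 6q² - 7q - 115, LT = p.
f_2 = -7p² - 12pq - 5p - 11q + 55, LT = p².
f_3 = 6pq - 6p, LT = pq.

S(f_1,f_2): lcm = p². S = 6pq² - 61/7pq - 810/7p - 11/7q + 55/7.
  leading term pq²: subtract (6q²)·f_1 from 6pq² - 61/7pq - 810/7p - 11/7q + 55/7 → -61/7pq - 810/7p - 36q⁴ + 42q³ + 690q² - 11/7q + 55/7
  leading term pq: subtract (-61/7q)·f_1 from -61/7pq - 810/7p - 36q⁴ + 42q³ + 690q² - 11/7q + 55/7 → -810/7p - 36q⁴ + 660/7q³ + 629q² - 7026/7q + 55/7
  leading term p: subtract (-810/7)·f_1 from -810/7p - 36q⁴ + 660/7q³ + 629q² - 7026/7q + 55/7 → -36q⁴ + 660/7q³ + 9263/7q² - 12696/7q - 93095/7
  leading term q⁴: no divisor's leading term divides it; move -36q⁴ to the remainder.
  leading term q³: no divisor's leading term divides it; move 660/7q³ to the remainder.
  leading term q²: no divisor's leading term divides it; move 9263/7q² to the remainder.
  leading term q: no divisor's leading term divides it; move -12696/7q to the remainder.
  leading term 1: no divisor's leading term divides it; move -93095/7 to the remainder.
  remainder -36q⁴ + 660/7q³ + 9263/7q² - 12696/7q - 93095/7 ≠ 0; add h_4 = -36q⁴ + 660/7q³ + 9263/7q² - 12696/7q - 93095/7 to the basis.

S(f_1,f_3): lcm = pq. S = p + 6q³ - 7q² - 115q.
  leading term p: subtract (1)·f_1 from p + 6q³ - 7q² - 115q → 6q³ - 13q² - 108q + 115
  leading term q³: no divisor's leading term divides it; move 6q³ to the remainder.
  leading term q²: no divisor's leading term divides it; move -13q² to the remainder.
  leading term q: no divisor's leading term divides it; move -108q to the remainder.
  leading term 1: no divisor's leading term divides it; move 115 to the remainder.
  remainder 6q³ - 13q² - 108q + 115 ≠ 0; add h_5 = 6q³ - 13q² - 108q + 115 to the basis.

S(f_2,f_3): lcm = p²q. S = p² + 12/7pq² + 5/7pq + 11/7q² - 55/7q.
  leading term p²: subtract (p)·f_1 from p² + 12/7pq² + 5/7pq + 11/7q² - 55/7q → -30/7pq² + 54/7pq + 115p + 11/7q² - 55/7q
  leading term pq²: subtract (-30/7q²)·f_1 from -30/7pq² + 54/7pq + 115p + 11/7q² - 55/7q → 54/7pq + 115p + 180/7q⁴ - 30q³ - 3439/7q² - 55/7q
  leading term pq: subtract (54/7q)·f_1 from 54/7pq + 115p + 180/7q⁴ - 30q³ - 3439/7q² - 55/7q → 115p + 180/7q⁴ - 534/7q³ - 3061/7q² + 6155/7q
  leading term p: subtract (115)·f_1 from 115p + 180/7q⁴ - 534/7q³ - 3061/7q² + 6155/7q → 180/7q⁴ - 534/7q³ - 7891/7q² + 11790/7q + 13225
  leading term q⁴: subtract (-5/7)·h_4 from 180/7q⁴ - 534/7q³ - 7891/7q² + 11790/7q + 13225 → -438/49q³ - 8922/49q² + 19050/49q + 182550/49
  leading term q³: subtract (-73/49)·h_5 from -438/49q³ - 8922/49q² + 19050/49q + 182550/49 → -9871/49q² + 11166/49q + 190945/49
  leading term q²: no divisor's leading term divides it; move -9871/49q² to the remainder.
  leading term q: no divisor's leading term divides it; move 11166/49q to the remainder.
  leading term 1: no divisor's leading term divides it; move 190945/49 to the remainder.
  remainder -9871/49q² + 11166/49q + 190945/49 ≠ 0; add h_6 = -9871/49q² + 11166/49q + 190945/49 to the basis.

S(f_3,h_4): lcm = pq⁴. S = 34/21pq³ + 9263/252pq² - 1058/21pq - 93095/252p.
  leading term pq³: subtract (34/21q³)·f_1 from 34/21pq³ + 9263/252pq² - 1058/21pq - 93095/252p → 9263/252pq² - 1058/21pq - 93095/252p - 68/7q⁵ + 34/3q⁴ + 3910/21q³
  leading term pq²: subtract (9263/252q²)·f_1 from 9263/252pq² - 1058/21pq - 93095/252p - 68/7q⁵ + 34/3q⁴ + 3910/21q³ → -1058/21pq - 93095/252p - 68/7q⁵ - 2929/14q⁴ + 111761/252q³ + 1065245/252q²
  leading term pq: subtract (-1058/21q)·f_1 from -1058/21pq - 93095/252p - 68/7q⁵ - 2929/14q⁴ + 111761/252q³ + 1065245/252q² → -93095/252p - 68/7q⁵ - 2929/14q⁴ + 187937/252q³ + 976373/252q² - 121670/21q
  leading term p: subtract (-93095/252)·f_1 from -93095/252p - 68/7q⁵ - 2929/14q⁴ + 187937/252q³ + 976373/252q² - 121670/21q → -68/7q⁵ - 2929/14q⁴ + 187937/252q³ + 1534943/252q² - 2111705/252q - 10705925/252
  leading term q⁵: subtract (17/63q)·h_4 from -68/7q⁵ - 2929/14q⁴ + 187937/252q³ + 1534943/252q² - 2111705/252q - 10705925/252 → -68989/294q⁴ + 685675/1764q³ + 11607929/1764q² - 8451475/1764q - 10705925/252
  leading term q⁴: subtract (68989/10584)·h_4 from -68989/294q⁴ + 685675/1764q³ + 11607929/1764q² - 8451475/1764q - 10705925/252 → -2789065/12348q³ - 151512089/74088q² + 9646711/1372q + 3274989005/74088
  leading term q³: subtract (-2789065/74088)·h_5 from -2789065/12348q³ - 151512089/74088q² + 9646711/1372q + 3274989005/74088 → -3477221/1372q² + 4068581/1372q + 16646905/343
  leading term q²: subtract (3477221/276388)·h_6 from -3477221/1372q² + 4068581/1372q + 16646905/343 → 27230885/276388q - 136154425/276388
  leading term q: no divisor's leading term divides it; move 27230885/276388q to the remainder.
  leading term 1: no divisor's leading term divides it; move -136154425/276388 to the remainder.
  remainder 27230885/276388q - 136154425/276388 ≠ 0; add h_7 = 27230885/276388q - 136154425/276388 to the basis.

The other S-polynomials (S(f_1,h_4), S(f_2,h_4), S(f_1,h_5), S(f_2,h_5), S(f_3,h_5), S(h_4,h_5), S(f_1,h_6), S(f_2,h_6), S(f_3,h_6), S(h_4,h_6), S(h_5,h_6), S(f_1,h_7), S(f_2,h_7), S(f_3,h_7), S(h_4,h_7), S(h_5,h_7), S(h_6,h_7)) all reduce to 0 modulo the current basis, so we have a Gröbner basis.
Inter-reduce: drop elements whose leading term is divisible by another's, tail-reduce, and make monic.
Reduced Gröbner basis: {p, q - 5}.

A lex Gröbner basis eliminates variables successively. Here q - 5 depends only on q, with roots {5}; lifting each root through the earlier basis elements recovers the full solutions.
  q = 5: the earlier basis element becomes p = 0, giving p = 0 — point (0, 5).
A lex Gröbner basis triangularizes the system, enabling back-substitution.

{(0, 5)}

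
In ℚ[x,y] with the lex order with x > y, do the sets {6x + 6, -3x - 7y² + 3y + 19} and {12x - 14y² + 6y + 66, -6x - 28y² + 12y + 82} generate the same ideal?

No, the ideals differ.

Since reduced Gröbner bases are canonical representatives of ideals under a given ordering, it suffices to compute and compare them.
Buchberger on the first generating set:
f_1 = 6x + 6, LT = x.
f_2 = -3x - 7y² + 3y + 19, LT = x.

S(f_1,f_2): lcm = x. S = -7/3y² + y + 22/3.
  leading term y²: no divisor's leading term divides it; move -7/3y² to the remainder.
  leading term y: no divisor's leading term divides it; move y to the remainder.
  leading term 1: no divisor's leading term divides it; move 22/3 to the remainder.
  remainder -7/3y² + y + 22/3 ≠ 0; add g_3 = -7/3y² + y + 22/3 to the basis.

The other S-polynomials (S(f_1,g_3), S(f_2,g_3)) all reduce to 0 modulo the current basis, so we have a Gröbner basis.
Inter-reduce: drop elements whose leading term is divisible by another's, tail-reduce, and make monic.
Reduced Gröbner basis: {x + 1, y² - 3/7y - 22/7}.

Buchberger on the second generating set:
h_1 = 12x - 14y² + 6y + 66, LT = x.
h_2 = -6x - 28y² + 12y + 82, LT = x.

S(h_1,h_2): lcm = x. S = -35/6y² + 5/2y + 115/6.
  leading term y²: no divisor's leading term divides it; move -35/6y² to the remainder.
  leading term y: no divisor's leading term divides it; move 5/2y to the remainder.
  leading term 1: no divisor's leading term divides it; move 115/6 to the remainder.
  remainder -35/6y² + 5/2y + 115/6 ≠ 0; add k_3 = -35/6y² + 5/2y + 115/6 to the basis.

The other S-polynomials (S(h_1,k_3), S(h_2,k_3)) all reduce to 0 modulo the current basis, so we have a Gröbner basis.
Inter-reduce: drop elements whose leading term is divisible by another's, tail-reduce, and make monic.
Reduced Gröbner basis: {x + 5/3, y² - 3/7y - 23/7}.

These differ, so the ideals are not equal.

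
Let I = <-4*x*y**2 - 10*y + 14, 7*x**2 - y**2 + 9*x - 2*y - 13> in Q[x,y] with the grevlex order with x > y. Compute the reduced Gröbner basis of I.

G = {y**4 + 2*y**3 + 35/2*x*y + 13*y**2 - 49/2*x + 45/2*y - 63/2, x*y**2 + 5/2*y - 7/2, x**2 - 1/7*y**2 + 9/7*x - 2/7*y - 13/7}

The reduced Gröbner basis is the canonical form of the ideal for this ordering.

f_1 = -4*x*y**2 - 10*y + 14, LT = x*y**2.
f_2 = 7*x**2 - y**2 + 9*x - 2*y - 13, LT = x**2.

S(f_1,f_2): lcm = x**2*y**2. S = 1/7*y**4 - 9/7*x*y**2 + 2/7*y**3 + 5/2*x*y + 13/7*y**2 - 7/2*x.
  reduce S modulo (f_1, f_2):
  remainder 1/7*y**4 + 2/7*y**3 + 5/2*x*y + 13/7*y**2 - 7/2*x + 45/14*y - 9/2 ≠ 0; add g_3 = 1/7*y**4 + 2/7*y**3 + 5/2*x*y + 13/7*y**2 - 7/2*x + 45/14*y - 9/2 to the basis.

The other S-polynomials (S(f_1,g_3), S(f_2,g_3)) all reduce to 0 modulo the current basis, so we have a Gröbner basis.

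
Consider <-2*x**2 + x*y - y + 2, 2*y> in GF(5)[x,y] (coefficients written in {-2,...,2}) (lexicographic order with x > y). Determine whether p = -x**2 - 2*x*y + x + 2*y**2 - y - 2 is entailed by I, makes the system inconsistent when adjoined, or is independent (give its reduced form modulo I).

First compute the reduced Gröbner basis of I by Buchberger's algorithm.
f_1 = -2*x**2 + x*y - y + 2, LT = x**2.
f_2 = 2*y, LT = y.

The S-polynomials (S(f_1,f_2)) all reduce to 0 modulo the current basis, so we have a Gröbner basis.
Inter-reduce: drop elements whose leading term is divisible by another's, tail-reduce, and make monic.
Reduced Gröbner basis: {x**2 - 1, y}.
Label its elements g_1 = x**2 - 1, g_2 = y.

Reduce p = -x**2 - 2*x*y + x + 2*y**2 - y - 2 modulo G:
  leading term x**2: subtract (-1)·g_1 from -x**2 - 2*x*y + x + 2*y**2 - y - 2 → -2*x*y + x + 2*y**2 - y + 2
  leading term x*y: subtract (-2*x)·g_2 from -2*x*y + x + 2*y**2 - y + 2 → x + 2*y**2 - y + 2
  leading term x: no divisor's leading term divides it; move x to the remainder.
  leading term y**2: subtract (2*y)·g_2 from 2*y**2 - y + 2 → -y + 2
  leading term y: subtract (-1)·g_2 from -y + 2 → 2
  leading term 1: no divisor's leading term divides it; move 2 to the remainder.
  normal form = x + 2.
The normal form is nonzero, so p ∉ I. Since p minus its normal form lies in I, I + (p) = I + (r) where r = x + 2; decide whether this ideal is the whole ring.
Run Buchberger on G together with r (pairs among the g_i already reduce to 0 since G is a Gröbner basis):
g_1 = x**2 - 1, LT = x**2.
g_2 = y, LT = y.
r = x + 2, LT = x.

S(g_1,r): lcm = x**2. S = -2*x - 1.
  leading term x: subtract (-2)·r from -2*x - 1 → -2
  leading term 1: no divisor's leading term divides it; move -2 to the remainder.
  remainder -2 ≠ 0; add m_4 = -2 to the basis.

The other S-polynomials (S(g_1,g_2), S(g_2,r), S(g_1,m_4), S(g_2,m_4), S(r,m_4)) all reduce to 0 modulo the current basis, so we have a Gröbner basis.
Inter-reduce: drop elements whose leading term is divisible by another's, tail-reduce, and make monic.
Reduced Gröbner basis: {1}.
The reduced Gröbner basis of I + (p) is {1}: the ideal is the whole ring, so the enlarged system has no common solution — adjoining p is inconsistent.

Adjoining -x**2 - 2*x*y + x + 2*y**2 - y - 2 makes the ideal the whole ring: the system is inconsistent.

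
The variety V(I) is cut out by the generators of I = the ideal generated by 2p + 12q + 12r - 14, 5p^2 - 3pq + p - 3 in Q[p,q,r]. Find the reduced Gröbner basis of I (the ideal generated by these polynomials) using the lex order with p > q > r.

G = {p + 6q + 6r - 7, q^2 + 21/11qr - 149/66q + 10/11r^2 - 71/33r + 83/66}

Buchberger's algorithm terminates because the ascending chain of leading-term ideals stabilizes.

f_1 = 2p + 12q + 12r - 14, LT = p.
f_2 = 5p^2 - 3pq + p - 3, LT = p^2.

S(f_1,f_2): lcm = p^2. S = 33/5pq + 6pr - 36/5p + 3/5.
  leading term pq: subtract (33/10q)·f_1 from 33/5pq + 6pr - 36/5p + 3/5 → 6pr - 36/5p - 198/5q^2 - 198/5qr + 231/5q + 3/5
  leading term pr: subtract (3r)·f_1 from 6pr - 36/5p - 198/5q^2 - 198/5qr + 231/5q + 3/5 → -36/5p - 198/5q^2 - 378/5qr + 231/5q - 36r^2 + 42r + 3/5
  leading term p: subtract (-18/5)·f_1 from -36/5p - 198/5q^2 - 378/5qr + 231/5q - 36r^2 + 42r + 3/5 → -198/5q^2 - 378/5qr + 447/5q - 36r^2 + 426/5r - 249/5
  leading term q^2: no divisor's leading term divides it; move -198/5q^2 to the remainder.
  leading term qr: no divisor's leading term divides it; move -378/5qr to the remainder.
  leading term q: no divisor's leading term divides it; move 447/5q to the remainder.
  leading term r^2: no divisor's leading term divides it; move -36r^2 to the remainder.
  leading term r: no divisor's leading term divides it; move 426/5r to the remainder.
  leading term 1: no divisor's leading term divides it; move -249/5 to the remainder.
  remainder -198/5q^2 - 378/5qr + 447/5q - 36r^2 + 426/5r - 249/5 ≠ 0; add g_3 = -198/5q^2 - 378/5qr + 447/5q - 36r^2 + 426/5r - 249/5 to the basis.

S(f_1,g_3): leading monomials are coprime, so the S-polynomial reduces to 0 (Buchberger's first criterion).
S(f_2,g_3): leading monomials are coprime, so the S-polynomial reduces to 0 (Buchberger's first criterion).
Every S-polynomial of the final basis reduces to 0, so we have a Gröbner basis.
Inter-reduce: drop elements whose leading term is divisible by another's, tail-reduce, and make monic.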